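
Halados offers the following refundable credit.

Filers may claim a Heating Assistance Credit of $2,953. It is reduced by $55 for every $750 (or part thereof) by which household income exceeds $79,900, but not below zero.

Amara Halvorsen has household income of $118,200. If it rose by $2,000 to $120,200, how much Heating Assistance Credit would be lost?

At $118,200 — income exceeds $79,900 by $38,300, which is 52 full-or-partial $750 increments; reduction = 52 × $55 = $2,860, leaving $93.
At $120,200 — income exceeds $79,900 by $40,300 → 54 increments × $55 = $2,970 ≥ base, so the credit is $0.
Lost: $93 − $0 = $93.

$93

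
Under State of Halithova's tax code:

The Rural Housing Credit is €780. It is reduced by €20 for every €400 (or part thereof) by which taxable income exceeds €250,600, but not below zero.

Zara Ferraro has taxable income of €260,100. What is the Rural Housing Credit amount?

Rural Housing Credit: income exceeds €250,600 by €9,500, which is 24 full-or-partial €400 increments; reduction = 24 × €20 = €480, leaving €300.

€300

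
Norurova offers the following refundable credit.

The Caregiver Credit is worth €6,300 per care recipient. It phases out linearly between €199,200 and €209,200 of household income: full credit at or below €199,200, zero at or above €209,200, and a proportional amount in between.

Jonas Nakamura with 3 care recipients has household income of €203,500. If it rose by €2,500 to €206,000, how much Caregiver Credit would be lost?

€4,725

At €203,500 — base = 3 × €6,300 = €18,900. €203,500 is €4,300 into a €10,000 phase-out range, leaving 5,700/10,000 of the credit: €18,900 × 5,700/10,000 = €10,773.
At €206,000 — base = 3 × €6,300 = €18,900. €206,000 is €6,800 into a €10,000 phase-out range, leaving 3,200/10,000 of the credit: €18,900 × 3,200/10,000 = €6,048.
Lost: €10,773 − €6,048 = €4,725.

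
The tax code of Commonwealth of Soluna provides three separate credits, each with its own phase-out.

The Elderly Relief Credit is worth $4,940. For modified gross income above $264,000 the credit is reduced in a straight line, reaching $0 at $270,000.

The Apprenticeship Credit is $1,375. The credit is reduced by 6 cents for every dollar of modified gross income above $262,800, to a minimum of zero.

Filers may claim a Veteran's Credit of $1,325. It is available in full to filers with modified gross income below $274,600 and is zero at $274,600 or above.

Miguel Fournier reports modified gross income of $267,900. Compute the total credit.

$4,123

Elderly Relief Credit: $267,900 is $3,900 into a $6,000 phase-out range, leaving 2,100/6,000 of the credit: $4,940 × 2,100/6,000 = $1,729.
Apprenticeship Credit: 6% of the $5,100 excess over $262,800 is $306; credit = $1,375 − $306 = $1,069.
Veteran's Credit: $267,900 is below the $274,600 cutoff, so the full $1,325 applies.
Total: $1,729 + $1,069 + $1,325 = $4,123.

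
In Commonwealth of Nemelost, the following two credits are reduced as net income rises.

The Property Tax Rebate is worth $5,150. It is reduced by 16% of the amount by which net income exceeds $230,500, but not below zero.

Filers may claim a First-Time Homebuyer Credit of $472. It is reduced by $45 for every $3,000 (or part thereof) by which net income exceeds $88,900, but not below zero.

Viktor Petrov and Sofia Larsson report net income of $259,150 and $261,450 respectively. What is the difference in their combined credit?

Viktor ($259,150): Property Tax Rebate: 16% of the $28,650 excess over $230,500 is $4,584; credit = $5,150 − $4,584 = $566. First-Time Homebuyer Credit: income exceeds $88,900 by $170,250 → 57 increments × $45 = $2,565 ≥ base, so the credit is $0. total $566 + $0 = $566
Sofia ($261,450): Property Tax Rebate: 16% of the $30,950 excess over $230,500 is $4,952; credit = $5,150 − $4,952 = $198. First-Time Homebuyer Credit: income exceeds $88,900 by $172,550 → 58 increments × $45 = $2,610 ≥ base, so the credit is $0. total $198 + $0 = $198
Difference: |$566 − $198| = $368.

$368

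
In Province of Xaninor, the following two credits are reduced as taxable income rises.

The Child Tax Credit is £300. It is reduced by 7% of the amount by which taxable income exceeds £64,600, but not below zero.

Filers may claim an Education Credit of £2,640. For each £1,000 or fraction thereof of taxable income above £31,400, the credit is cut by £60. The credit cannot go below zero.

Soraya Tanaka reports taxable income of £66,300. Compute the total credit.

£721

Child Tax Credit: 7% of the £1,700 excess over £64,600 is £119; credit = £300 − £119 = £181.
Education Credit: income exceeds £31,400 by £34,900, which is 35 full-or-partial £1,000 increments; reduction = 35 × £60 = £2,100, leaving £540.
Total: £181 + £540 = £721.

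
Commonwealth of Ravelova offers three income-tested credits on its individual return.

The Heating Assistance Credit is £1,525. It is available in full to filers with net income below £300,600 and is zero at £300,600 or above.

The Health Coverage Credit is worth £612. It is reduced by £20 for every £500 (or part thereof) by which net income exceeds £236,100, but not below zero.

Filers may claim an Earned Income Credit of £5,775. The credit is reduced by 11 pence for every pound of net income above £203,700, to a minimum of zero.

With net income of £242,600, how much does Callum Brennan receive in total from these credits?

Heating Assistance Credit: £242,600 is below the £300,600 cutoff, so the full £1,525 applies.
Health Coverage Credit: income exceeds £236,100 by £6,500, which is 13 full-or-partial £500 increments; reduction = 13 × £20 = £260, leaving £352.
Earned Income Credit: 11% of the £38,900 excess over £203,700 is £4,279; credit = £5,775 − £4,279 = £1,496.
Total: £1,525 + £352 + £1,496 = £3,373.

£3,373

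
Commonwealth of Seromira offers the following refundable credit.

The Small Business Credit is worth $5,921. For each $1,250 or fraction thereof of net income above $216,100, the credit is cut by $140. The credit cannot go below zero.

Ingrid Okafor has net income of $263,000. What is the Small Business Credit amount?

$601

Small Business Credit: income exceeds $216,100 by $46,900, which is 38 full-or-partial $1,250 increments; reduction = 38 × $140 = $5,320, leaving $601.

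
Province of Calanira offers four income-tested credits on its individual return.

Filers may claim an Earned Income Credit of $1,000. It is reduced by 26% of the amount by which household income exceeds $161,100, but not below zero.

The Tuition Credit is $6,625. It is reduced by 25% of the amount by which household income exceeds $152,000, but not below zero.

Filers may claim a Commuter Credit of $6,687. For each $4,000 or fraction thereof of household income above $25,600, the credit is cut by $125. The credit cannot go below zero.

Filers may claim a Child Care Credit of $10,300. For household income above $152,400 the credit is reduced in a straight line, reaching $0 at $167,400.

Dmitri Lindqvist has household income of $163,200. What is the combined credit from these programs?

Earned Income Credit: 26% of the $2,100 excess over $161,100 is $546; credit = $1,000 − $546 = $454.
Tuition Credit: 25% of the $11,200 excess over $152,000 is $2,800; credit = $6,625 − $2,800 = $3,825.
Commuter Credit: income exceeds $25,600 by $137,600, which is 35 full-or-partial $4,000 increments; reduction = 35 × $125 = $4,375, leaving $2,312.
Child Care Credit: $163,200 is $10,800 into a $15,000 phase-out range, leaving 4,200/15,000 of the credit: $10,300 × 4,200/15,000 = $2,884.
Total: $454 + $3,825 + $2,312 + $2,884 = $9,475.

$9,475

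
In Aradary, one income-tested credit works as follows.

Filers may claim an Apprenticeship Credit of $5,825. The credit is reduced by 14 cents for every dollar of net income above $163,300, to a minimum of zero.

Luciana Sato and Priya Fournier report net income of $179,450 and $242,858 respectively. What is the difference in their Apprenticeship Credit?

Luciana ($179,450): Apprenticeship Credit: 14% of the $16,150 excess over $163,300 is $2,261; credit = $5,825 − $2,261 = $3,564.
Priya ($242,858): Apprenticeship Credit: 14% of the $79,558 excess over $163,300 is $11,138.12 ≥ base, so the credit is $0.
Difference: |$3,564 − $0| = $3,564.

$3,564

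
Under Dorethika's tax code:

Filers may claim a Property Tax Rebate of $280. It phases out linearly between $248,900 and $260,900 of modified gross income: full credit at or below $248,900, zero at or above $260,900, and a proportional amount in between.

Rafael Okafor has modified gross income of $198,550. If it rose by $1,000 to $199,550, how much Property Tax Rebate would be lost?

$0

At $198,550 — $198,550 is at or below the $248,900 threshold, so the full $280 applies.
At $199,550 — $199,550 is at or below the $248,900 threshold, so the full $280 applies.
Lost: $280 − $280 = $0.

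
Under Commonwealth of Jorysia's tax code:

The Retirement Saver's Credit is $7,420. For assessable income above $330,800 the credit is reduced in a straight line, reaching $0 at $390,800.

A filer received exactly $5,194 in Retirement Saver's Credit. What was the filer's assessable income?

$348,800

$5,194 is 5,194/7,420 of the full $7,420, so 2,226/7,420 of the $60,000 range has been used: income = $330,800 + $60,000 × 2,226/7,420 = $348,800.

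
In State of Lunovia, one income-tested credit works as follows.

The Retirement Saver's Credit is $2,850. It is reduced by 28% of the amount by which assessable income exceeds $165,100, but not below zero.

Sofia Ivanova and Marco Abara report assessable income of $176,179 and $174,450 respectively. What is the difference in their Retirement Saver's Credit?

$232

Sofia ($176,179): Retirement Saver's Credit: 28% of the $11,079 excess over $165,100 is $3,102.12 ≥ base, so the credit is $0.
Marco ($174,450): Retirement Saver's Credit: 28% of the $9,350 excess over $165,100 is $2,618; credit = $2,850 − $2,618 = $232.
Difference: |$0 − $232| = $232.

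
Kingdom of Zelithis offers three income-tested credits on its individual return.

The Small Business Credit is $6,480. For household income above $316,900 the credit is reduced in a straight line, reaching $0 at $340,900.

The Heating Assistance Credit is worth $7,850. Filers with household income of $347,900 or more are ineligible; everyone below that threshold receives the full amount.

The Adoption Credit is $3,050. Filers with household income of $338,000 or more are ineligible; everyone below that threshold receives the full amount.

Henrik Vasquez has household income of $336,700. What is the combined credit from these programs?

Small Business Credit: $336,700 is $19,800 into a $24,000 phase-out range, leaving 4,200/24,000 of the credit: $6,480 × 4,200/24,000 = $1,134.
Heating Assistance Credit: $336,700 is below the $347,900 cutoff, so the full $7,850 applies.
Adoption Credit: $336,700 is below the $338,000 cutoff, so the full $3,050 applies.
Total: $1,134 + $7,850 + $3,050 = $12,034.

$12,034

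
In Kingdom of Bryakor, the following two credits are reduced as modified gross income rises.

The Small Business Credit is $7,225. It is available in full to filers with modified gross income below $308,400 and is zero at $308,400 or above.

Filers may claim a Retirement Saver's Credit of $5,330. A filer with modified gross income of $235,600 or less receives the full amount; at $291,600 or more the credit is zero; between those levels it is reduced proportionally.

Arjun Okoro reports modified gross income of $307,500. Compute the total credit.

Small Business Credit: $307,500 is below the $308,400 cutoff, so the full $7,225 applies.
Retirement Saver's Credit: $307,500 is at or above $291,600, so the credit is $0.
Total: $7,225 + $0 = $7,225.

$7,225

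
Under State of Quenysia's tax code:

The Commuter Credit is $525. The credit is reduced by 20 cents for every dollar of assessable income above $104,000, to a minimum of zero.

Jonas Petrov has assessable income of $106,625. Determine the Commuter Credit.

Commuter Credit: 20% of the $2,625 excess over $104,000 is $525 ≥ base, so the credit is $0.

$0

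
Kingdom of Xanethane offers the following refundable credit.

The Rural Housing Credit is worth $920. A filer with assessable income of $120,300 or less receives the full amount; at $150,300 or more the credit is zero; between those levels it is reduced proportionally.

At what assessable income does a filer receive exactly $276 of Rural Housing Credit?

$141,300

$276 is 276/920 of the full $920, so 644/920 of the $30,000 range has been used: income = $120,300 + $30,000 × 644/920 = $141,300.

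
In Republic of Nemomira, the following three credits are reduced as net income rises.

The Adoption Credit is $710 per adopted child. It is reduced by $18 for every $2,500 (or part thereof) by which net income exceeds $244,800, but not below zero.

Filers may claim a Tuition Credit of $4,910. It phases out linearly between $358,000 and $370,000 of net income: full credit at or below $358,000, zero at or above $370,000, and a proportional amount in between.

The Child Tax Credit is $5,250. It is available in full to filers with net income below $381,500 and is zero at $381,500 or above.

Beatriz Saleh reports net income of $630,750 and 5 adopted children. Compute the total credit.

Adoption Credit: base = 5 × $710 = $3,550. income exceeds $244,800 by $385,950, which is 155 full-or-partial $2,500 increments; reduction = 155 × $18 = $2,790, leaving $760.
Tuition Credit: $630,750 is at or above $370,000, so the credit is $0.
Child Tax Credit: $630,750 meets or exceeds the $381,500 cutoff, so the credit is $0.
Total: $760 + $0 + $0 = $760.

$760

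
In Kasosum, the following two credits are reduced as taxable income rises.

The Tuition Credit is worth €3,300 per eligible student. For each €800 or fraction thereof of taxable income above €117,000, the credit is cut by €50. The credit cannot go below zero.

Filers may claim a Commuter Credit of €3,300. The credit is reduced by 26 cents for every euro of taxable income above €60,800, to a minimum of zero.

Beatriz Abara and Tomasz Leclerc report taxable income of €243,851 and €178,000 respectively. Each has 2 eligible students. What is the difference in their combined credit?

Beatriz (€243,851): Tuition Credit: base = 2 × €3,300 = €6,600. income exceeds €117,000 by €126,851 → 159 increments × €50 = €7,950 ≥ base, so the credit is €0. Commuter Credit: 26% of the €183,051 excess over €60,800 is €47,593.26 ≥ base, so the credit is €0. total €0 + €0 = €0
Tomasz (€178,000): Tuition Credit: base = 2 × €3,300 = €6,600. income exceeds €117,000 by €61,000, which is 77 full-or-partial €800 increments; reduction = 77 × €50 = €3,850, leaving €2,750. Commuter Credit: 26% of the €117,200 excess over €60,800 is €30,472 ≥ base, so the credit is €0. total €2,750 + €0 = €2,750
Difference: |€0 − €2,750| = €2,750.

€2,750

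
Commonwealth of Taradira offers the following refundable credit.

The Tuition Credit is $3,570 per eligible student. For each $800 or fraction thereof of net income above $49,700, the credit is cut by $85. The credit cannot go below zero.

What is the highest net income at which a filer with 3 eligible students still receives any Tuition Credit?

$149,700

Full credit = 3 × $3,570 = $10,710.
After 125 increments the reduction is 125 × $85 = $10,625, leaving $85; one more increment wipes it out. Increment 125 ends at excess 125 × $800 = $100,000, so the highest qualifying income is $49,700 + $100,000 = $149,700.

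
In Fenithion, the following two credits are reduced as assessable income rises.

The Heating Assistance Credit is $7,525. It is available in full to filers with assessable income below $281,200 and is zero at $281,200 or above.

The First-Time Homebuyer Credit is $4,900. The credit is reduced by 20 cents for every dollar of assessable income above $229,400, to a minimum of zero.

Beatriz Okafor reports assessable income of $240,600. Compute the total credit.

Heating Assistance Credit: $240,600 is below the $281,200 cutoff, so the full $7,525 applies.
First-Time Homebuyer Credit: 20% of the $11,200 excess over $229,400 is $2,240; credit = $4,900 − $2,240 = $2,660.
Total: $7,525 + $2,660 = $10,185.

$10,185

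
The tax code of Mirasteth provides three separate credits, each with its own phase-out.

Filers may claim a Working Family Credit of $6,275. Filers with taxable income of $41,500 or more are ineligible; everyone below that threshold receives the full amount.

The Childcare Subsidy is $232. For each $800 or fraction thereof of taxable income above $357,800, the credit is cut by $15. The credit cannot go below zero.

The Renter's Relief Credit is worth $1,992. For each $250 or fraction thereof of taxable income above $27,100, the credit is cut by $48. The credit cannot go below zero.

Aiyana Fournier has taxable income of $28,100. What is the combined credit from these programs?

$8,307

Working Family Credit: $28,100 is below the $41,500 cutoff, so the full $6,275 applies.
Childcare Subsidy: $28,100 is at or below the $357,800 threshold, so the full $232 applies.
Renter's Relief Credit: income exceeds $27,100 by $1,000, which is 4 full-or-partial $250 increments; reduction = 4 × $48 = $192, leaving $1,800.
Total: $6,275 + $232 + $1,800 = $8,307.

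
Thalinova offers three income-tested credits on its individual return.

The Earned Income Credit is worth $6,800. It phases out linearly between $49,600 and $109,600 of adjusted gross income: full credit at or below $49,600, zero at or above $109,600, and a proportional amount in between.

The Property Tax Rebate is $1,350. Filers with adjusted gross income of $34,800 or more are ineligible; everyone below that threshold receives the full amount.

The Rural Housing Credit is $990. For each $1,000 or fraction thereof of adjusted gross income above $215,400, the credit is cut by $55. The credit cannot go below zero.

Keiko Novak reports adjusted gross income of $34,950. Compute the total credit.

Earned Income Credit: $34,950 is at or below the $49,600 threshold, so the full $6,800 applies.
Property Tax Rebate: $34,950 meets or exceeds the $34,800 cutoff, so the credit is $0.
Rural Housing Credit: $34,950 is at or below the $215,400 threshold, so the full $990 applies.
Total: $6,800 + $0 + $990 = $7,790.

$7,790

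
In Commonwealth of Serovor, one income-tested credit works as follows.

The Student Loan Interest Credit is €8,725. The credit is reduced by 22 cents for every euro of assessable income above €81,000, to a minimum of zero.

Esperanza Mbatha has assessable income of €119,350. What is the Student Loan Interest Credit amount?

Student Loan Interest Credit: 22% of the €38,350 excess over €81,000 is €8,437; credit = €8,725 − €8,437 = €288.

€288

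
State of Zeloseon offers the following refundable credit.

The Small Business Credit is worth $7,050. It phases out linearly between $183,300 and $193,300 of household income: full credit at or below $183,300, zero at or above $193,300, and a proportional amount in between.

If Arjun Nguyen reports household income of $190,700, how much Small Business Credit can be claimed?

Small Business Credit: $190,700 is $7,400 into a $10,000 phase-out range, leaving 2,600/10,000 of the credit: $7,050 × 2,600/10,000 = $1,833.

$1,833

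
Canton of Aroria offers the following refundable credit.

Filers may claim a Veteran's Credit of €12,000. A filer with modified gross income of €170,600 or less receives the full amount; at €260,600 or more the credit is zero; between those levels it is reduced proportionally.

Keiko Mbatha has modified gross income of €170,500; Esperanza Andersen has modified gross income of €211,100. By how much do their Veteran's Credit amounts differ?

Keiko (€170,500): Veteran's Credit: €170,500 is at or below the €170,600 threshold, so the full €12,000 applies.
Esperanza (€211,100): Veteran's Credit: €211,100 is €40,500 into a €90,000 phase-out range, leaving 49,500/90,000 of the credit: €12,000 × 49,500/90,000 = €6,600.
Difference: |€12,000 − €6,600| = €5,400.

€5,400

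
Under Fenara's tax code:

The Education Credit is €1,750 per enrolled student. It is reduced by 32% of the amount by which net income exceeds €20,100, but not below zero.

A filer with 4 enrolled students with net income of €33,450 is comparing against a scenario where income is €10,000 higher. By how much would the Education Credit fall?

€2,728

At €33,450 — base = 4 × €1,750 = €7,000. 32% of the €13,350 excess over €20,100 is €4,272; credit = €7,000 − €4,272 = €2,728.
At €43,450 — base = 4 × €1,750 = €7,000. 32% of the €23,350 excess over €20,100 is €7,472 ≥ base, so the credit is €0.
Lost: €2,728 − €0 = €2,728.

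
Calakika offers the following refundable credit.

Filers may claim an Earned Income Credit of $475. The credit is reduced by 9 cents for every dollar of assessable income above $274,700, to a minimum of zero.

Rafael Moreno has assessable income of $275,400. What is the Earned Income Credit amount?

Earned Income Credit: 9% of the $700 excess over $274,700 is $63; credit = $475 − $63 = $412.

$412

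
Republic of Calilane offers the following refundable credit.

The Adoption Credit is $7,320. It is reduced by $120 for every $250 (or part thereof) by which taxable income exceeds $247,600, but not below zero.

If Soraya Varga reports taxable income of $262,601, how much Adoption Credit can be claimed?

$0

Adoption Credit: income exceeds $247,600 by $15,001 → 61 increments × $120 = $7,320 ≥ base, so the credit is $0.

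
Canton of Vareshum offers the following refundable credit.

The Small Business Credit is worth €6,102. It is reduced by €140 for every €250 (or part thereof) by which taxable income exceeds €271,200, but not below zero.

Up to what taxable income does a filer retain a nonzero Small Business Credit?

€281,950

After 43 increments the reduction is 43 × €140 = €6,020, leaving €82; one more increment wipes it out. Increment 43 ends at excess 43 × €250 = €10,750, so the highest qualifying income is €271,200 + €10,750 = €281,950.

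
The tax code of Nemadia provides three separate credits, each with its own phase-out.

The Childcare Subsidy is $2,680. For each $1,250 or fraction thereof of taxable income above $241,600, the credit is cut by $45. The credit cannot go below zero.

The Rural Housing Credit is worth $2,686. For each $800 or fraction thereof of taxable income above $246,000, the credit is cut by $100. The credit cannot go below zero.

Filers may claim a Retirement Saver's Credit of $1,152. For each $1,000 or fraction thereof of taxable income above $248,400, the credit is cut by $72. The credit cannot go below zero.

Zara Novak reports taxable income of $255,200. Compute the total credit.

Childcare Subsidy: income exceeds $241,600 by $13,600, which is 11 full-or-partial $1,250 increments; reduction = 11 × $45 = $495, leaving $2,185.
Rural Housing Credit: income exceeds $246,000 by $9,200, which is 12 full-or-partial $800 increments; reduction = 12 × $100 = $1,200, leaving $1,486.
Retirement Saver's Credit: income exceeds $248,400 by $6,800, which is 7 full-or-partial $1,000 increments; reduction = 7 × $72 = $504, leaving $648.
Total: $2,185 + $1,486 + $648 = $4,319.

$4,319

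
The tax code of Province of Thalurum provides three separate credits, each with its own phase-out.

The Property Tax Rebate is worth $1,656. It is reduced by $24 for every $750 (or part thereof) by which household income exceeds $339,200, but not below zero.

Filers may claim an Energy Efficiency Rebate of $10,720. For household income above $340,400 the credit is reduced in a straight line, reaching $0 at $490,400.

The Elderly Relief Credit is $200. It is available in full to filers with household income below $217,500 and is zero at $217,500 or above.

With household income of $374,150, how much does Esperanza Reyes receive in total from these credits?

Property Tax Rebate: income exceeds $339,200 by $34,950, which is 47 full-or-partial $750 increments; reduction = 47 × $24 = $1,128, leaving $528.
Energy Efficiency Rebate: $374,150 is $33,750 into a $150,000 phase-out range, leaving 116,250/150,000 of the credit: $10,720 × 116,250/150,000 = $8,308.
Elderly Relief Credit: $374,150 meets or exceeds the $217,500 cutoff, so the credit is $0.
Total: $528 + $8,308 + $0 = $8,836.

$8,836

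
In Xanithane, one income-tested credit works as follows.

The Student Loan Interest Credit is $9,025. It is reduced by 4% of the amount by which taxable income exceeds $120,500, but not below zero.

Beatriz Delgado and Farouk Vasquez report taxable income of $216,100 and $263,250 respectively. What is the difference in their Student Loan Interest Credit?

$1,886

Beatriz ($216,100): Student Loan Interest Credit: 4% of the $95,600 excess over $120,500 is $3,824; credit = $9,025 − $3,824 = $5,201.
Farouk ($263,250): Student Loan Interest Credit: 4% of the $142,750 excess over $120,500 is $5,710; credit = $9,025 − $5,710 = $3,315.
Difference: |$5,201 − $3,315| = $1,886.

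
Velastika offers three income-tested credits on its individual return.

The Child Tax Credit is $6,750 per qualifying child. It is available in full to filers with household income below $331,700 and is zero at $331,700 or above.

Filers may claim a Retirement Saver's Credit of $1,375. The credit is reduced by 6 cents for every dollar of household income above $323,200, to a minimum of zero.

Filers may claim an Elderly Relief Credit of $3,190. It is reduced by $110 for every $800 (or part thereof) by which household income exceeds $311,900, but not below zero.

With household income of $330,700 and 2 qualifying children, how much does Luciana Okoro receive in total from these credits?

$14,975

Child Tax Credit: base = 2 × $6,750 = $13,500. $330,700 is below the $331,700 cutoff, so the full $13,500 applies.
Retirement Saver's Credit: 6% of the $7,500 excess over $323,200 is $450; credit = $1,375 − $450 = $925.
Elderly Relief Credit: income exceeds $311,900 by $18,800, which is 24 full-or-partial $800 increments; reduction = 24 × $110 = $2,640, leaving $550.
Total: $13,500 + $925 + $550 = $14,975.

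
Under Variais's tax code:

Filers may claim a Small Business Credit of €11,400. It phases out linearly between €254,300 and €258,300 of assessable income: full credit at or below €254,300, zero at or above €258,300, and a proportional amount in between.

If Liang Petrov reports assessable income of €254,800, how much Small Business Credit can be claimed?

Small Business Credit: €254,800 is €500 into a €4,000 phase-out range, leaving 3,500/4,000 of the credit: €11,400 × 3,500/4,000 = €9,975.

€9,975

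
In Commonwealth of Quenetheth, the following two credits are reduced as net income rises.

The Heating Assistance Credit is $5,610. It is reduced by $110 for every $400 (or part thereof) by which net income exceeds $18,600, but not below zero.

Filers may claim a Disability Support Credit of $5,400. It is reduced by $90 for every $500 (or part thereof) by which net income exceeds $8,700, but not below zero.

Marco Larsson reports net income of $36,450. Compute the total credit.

Heating Assistance Credit: income exceeds $18,600 by $17,850, which is 45 full-or-partial $400 increments; reduction = 45 × $110 = $4,950, leaving $660.
Disability Support Credit: income exceeds $8,700 by $27,750, which is 56 full-or-partial $500 increments; reduction = 56 × $90 = $5,040, leaving $360.
Total: $660 + $360 = $1,020.

$1,020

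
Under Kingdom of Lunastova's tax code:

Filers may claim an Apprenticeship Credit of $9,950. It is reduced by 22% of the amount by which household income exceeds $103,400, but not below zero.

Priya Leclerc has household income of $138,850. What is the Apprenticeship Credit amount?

Apprenticeship Credit: 22% of the $35,450 excess over $103,400 is $7,799; credit = $9,950 − $7,799 = $2,151.

$2,151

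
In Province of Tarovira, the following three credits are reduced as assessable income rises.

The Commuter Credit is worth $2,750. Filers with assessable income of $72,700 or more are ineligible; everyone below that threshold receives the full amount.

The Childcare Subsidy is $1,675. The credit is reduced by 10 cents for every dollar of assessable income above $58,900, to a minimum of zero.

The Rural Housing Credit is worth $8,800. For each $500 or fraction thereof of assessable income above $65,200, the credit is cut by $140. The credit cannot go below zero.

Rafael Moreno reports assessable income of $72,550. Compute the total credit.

Commuter Credit: $72,550 is below the $72,700 cutoff, so the full $2,750 applies.
Childcare Subsidy: 10% of the $13,650 excess over $58,900 is $1,365; credit = $1,675 − $1,365 = $310.
Rural Housing Credit: income exceeds $65,200 by $7,350, which is 15 full-or-partial $500 increments; reduction = 15 × $140 = $2,100, leaving $6,700.
Total: $2,750 + $310 + $6,700 = $9,760.

$9,760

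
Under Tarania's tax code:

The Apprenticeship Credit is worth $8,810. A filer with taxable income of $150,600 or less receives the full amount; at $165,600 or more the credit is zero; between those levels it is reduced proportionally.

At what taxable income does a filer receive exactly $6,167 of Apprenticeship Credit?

$155,100

$6,167 is 6,167/8,810 of the full $8,810, so 2,643/8,810 of the $15,000 range has been used: income = $150,600 + $15,000 × 2,643/8,810 = $155,100.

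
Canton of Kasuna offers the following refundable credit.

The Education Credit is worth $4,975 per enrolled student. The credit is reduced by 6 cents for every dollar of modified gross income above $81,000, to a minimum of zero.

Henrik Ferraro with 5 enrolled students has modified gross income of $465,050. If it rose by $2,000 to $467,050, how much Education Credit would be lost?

$120

At $465,050 — base = 5 × $4,975 = $24,875. 6% of the $384,050 excess over $81,000 is $23,043; credit = $24,875 − $23,043 = $1,832.
At $467,050 — base = 5 × $4,975 = $24,875. 6% of the $386,050 excess over $81,000 is $23,163; credit = $24,875 − $23,163 = $1,712.
Lost: $1,832 − $1,712 = $120.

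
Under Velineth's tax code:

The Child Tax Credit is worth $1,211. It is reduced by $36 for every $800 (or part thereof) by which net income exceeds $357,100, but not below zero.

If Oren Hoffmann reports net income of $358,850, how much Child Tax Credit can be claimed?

$1,103

Child Tax Credit: income exceeds $357,100 by $1,750, which is 3 full-or-partial $800 increments; reduction = 3 × $36 = $108, leaving $1,103.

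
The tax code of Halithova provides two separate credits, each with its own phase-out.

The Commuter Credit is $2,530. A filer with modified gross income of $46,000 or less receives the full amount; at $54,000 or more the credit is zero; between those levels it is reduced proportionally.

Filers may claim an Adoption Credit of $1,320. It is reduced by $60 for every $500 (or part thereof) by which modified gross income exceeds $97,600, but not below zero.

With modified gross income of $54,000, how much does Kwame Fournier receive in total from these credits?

$1,320

Commuter Credit: $54,000 is at or above $54,000, so the credit is $0.
Adoption Credit: $54,000 is at or below the $97,600 threshold, so the full $1,320 applies.
Total: $0 + $1,320 = $1,320.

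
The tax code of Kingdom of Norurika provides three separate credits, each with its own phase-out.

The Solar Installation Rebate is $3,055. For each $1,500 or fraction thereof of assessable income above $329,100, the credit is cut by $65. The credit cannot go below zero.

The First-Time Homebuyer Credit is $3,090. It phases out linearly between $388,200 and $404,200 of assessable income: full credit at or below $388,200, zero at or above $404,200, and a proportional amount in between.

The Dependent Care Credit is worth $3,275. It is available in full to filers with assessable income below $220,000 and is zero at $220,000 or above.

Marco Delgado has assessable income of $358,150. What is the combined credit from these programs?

$4,845

Solar Installation Rebate: income exceeds $329,100 by $29,050, which is 20 full-or-partial $1,500 increments; reduction = 20 × $65 = $1,300, leaving $1,755.
First-Time Homebuyer Credit: $358,150 is at or below the $388,200 threshold, so the full $3,090 applies.
Dependent Care Credit: $358,150 meets or exceeds the $220,000 cutoff, so the credit is $0.
Total: $1,755 + $3,090 + $0 = $4,845.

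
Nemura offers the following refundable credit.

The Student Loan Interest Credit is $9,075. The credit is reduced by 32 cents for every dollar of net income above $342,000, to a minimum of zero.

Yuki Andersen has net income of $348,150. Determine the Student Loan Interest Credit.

Student Loan Interest Credit: 32% of the $6,150 excess over $342,000 is $1,968; credit = $9,075 − $1,968 = $7,107.

$7,107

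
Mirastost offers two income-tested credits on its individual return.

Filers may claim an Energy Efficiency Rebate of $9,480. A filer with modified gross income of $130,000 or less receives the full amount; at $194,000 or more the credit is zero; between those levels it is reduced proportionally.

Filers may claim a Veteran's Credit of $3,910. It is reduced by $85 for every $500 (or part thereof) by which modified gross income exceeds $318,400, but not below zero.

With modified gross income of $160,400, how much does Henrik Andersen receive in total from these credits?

Energy Efficiency Rebate: $160,400 is $30,400 into a $64,000 phase-out range, leaving 33,600/64,000 of the credit: $9,480 × 33,600/64,000 = $4,977.
Veteran's Credit: $160,400 is at or below the $318,400 threshold, so the full $3,910 applies.
Total: $4,977 + $3,910 = $8,887.

$8,887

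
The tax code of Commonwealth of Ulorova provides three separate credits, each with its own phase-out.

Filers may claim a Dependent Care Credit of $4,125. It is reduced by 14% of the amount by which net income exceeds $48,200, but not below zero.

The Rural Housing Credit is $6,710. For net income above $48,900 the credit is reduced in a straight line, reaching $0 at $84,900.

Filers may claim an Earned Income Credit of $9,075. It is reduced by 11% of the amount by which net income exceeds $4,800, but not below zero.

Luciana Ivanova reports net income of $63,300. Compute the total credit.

Dependent Care Credit: 14% of the $15,100 excess over $48,200 is $2,114; credit = $4,125 − $2,114 = $2,011.
Rural Housing Credit: $63,300 is $14,400 into a $36,000 phase-out range, leaving 21,600/36,000 of the credit: $6,710 × 21,600/36,000 = $4,026.
Earned Income Credit: 11% of the $58,500 excess over $4,800 is $6,435; credit = $9,075 − $6,435 = $2,640.
Total: $2,011 + $4,026 + $2,640 = $8,677.

$8,677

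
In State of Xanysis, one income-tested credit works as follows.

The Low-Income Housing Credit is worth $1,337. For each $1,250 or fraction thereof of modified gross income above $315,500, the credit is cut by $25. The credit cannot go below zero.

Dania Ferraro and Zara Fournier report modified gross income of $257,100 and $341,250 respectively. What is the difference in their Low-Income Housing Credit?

Dania ($257,100): Low-Income Housing Credit: $257,100 is at or below the $315,500 threshold, so the full $1,337 applies.
Zara ($341,250): Low-Income Housing Credit: income exceeds $315,500 by $25,750, which is 21 full-or-partial $1,250 increments; reduction = 21 × $25 = $525, leaving $812.
Difference: |$1,337 − $812| = $525.

$525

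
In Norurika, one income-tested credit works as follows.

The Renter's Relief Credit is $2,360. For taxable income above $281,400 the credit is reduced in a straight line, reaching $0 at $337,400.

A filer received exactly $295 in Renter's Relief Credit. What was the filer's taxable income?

$295 is 295/2,360 of the full $2,360, so 2,065/2,360 of the $56,000 range has been used: income = $281,400 + $56,000 × 2,065/2,360 = $330,400.

$330,400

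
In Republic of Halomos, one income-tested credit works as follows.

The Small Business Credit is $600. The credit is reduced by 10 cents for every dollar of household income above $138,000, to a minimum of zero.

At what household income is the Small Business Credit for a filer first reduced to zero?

The credit falls by 10% of each dollar above $138,000, so it reaches zero when the excess is $600 / 10% = $6,000: income = $138,000 + $6,000 = $144,000.

$144,000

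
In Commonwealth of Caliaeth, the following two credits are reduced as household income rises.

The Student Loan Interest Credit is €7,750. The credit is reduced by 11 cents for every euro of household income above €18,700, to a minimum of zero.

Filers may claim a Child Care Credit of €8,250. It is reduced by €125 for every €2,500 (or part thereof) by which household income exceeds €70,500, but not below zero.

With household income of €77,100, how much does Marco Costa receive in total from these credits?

Student Loan Interest Credit: 11% of the €58,400 excess over €18,700 is €6,424; credit = €7,750 − €6,424 = €1,326.
Child Care Credit: income exceeds €70,500 by €6,600, which is 3 full-or-partial €2,500 increments; reduction = 3 × €125 = €375, leaving €7,875.
Total: €1,326 + €7,875 = €9,201.

€9,201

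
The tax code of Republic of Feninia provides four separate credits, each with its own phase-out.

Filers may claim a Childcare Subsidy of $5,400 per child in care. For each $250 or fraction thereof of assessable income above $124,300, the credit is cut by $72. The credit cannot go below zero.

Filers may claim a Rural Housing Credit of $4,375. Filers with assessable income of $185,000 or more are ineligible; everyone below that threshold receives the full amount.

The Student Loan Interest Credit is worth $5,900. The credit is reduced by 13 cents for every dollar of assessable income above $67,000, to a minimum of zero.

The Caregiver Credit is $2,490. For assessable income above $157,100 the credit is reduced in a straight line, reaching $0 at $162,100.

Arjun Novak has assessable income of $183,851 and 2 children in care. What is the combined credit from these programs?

$4,375

Childcare Subsidy: base = 2 × $5,400 = $10,800. income exceeds $124,300 by $59,551 → 239 increments × $72 = $17,208 ≥ base, so the credit is $0.
Rural Housing Credit: $183,851 is below the $185,000 cutoff, so the full $4,375 applies.
Student Loan Interest Credit: 13% of the $116,851 excess over $67,000 is $15,190.63 ≥ base, so the credit is $0.
Caregiver Credit: $183,851 is at or above $162,100, so the credit is $0.
Total: $0 + $4,375 + $0 + $0 = $4,375.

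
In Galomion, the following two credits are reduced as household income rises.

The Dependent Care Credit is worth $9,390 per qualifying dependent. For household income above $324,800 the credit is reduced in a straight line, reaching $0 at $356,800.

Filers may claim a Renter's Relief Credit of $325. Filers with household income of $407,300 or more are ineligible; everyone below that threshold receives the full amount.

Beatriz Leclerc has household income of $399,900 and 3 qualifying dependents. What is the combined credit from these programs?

Dependent Care Credit: base = 3 × $9,390 = $28,170. $399,900 is at or above $356,800, so the credit is $0.
Renter's Relief Credit: $399,900 is below the $407,300 cutoff, so the full $325 applies.
Total: $0 + $325 = $325.

$325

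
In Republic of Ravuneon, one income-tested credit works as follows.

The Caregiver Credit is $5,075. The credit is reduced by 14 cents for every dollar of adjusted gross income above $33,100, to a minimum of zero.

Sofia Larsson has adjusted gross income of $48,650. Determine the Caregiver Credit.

Caregiver Credit: 14% of the $15,550 excess over $33,100 is $2,177; credit = $5,075 − $2,177 = $2,898.

$2,898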